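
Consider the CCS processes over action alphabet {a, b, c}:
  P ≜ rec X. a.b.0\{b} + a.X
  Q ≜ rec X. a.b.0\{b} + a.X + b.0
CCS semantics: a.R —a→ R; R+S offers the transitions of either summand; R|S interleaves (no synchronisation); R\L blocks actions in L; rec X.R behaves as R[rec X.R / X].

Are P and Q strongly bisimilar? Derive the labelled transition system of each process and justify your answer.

Reachable graph of P (3 states):
  m0 = rec X. a.b.0\{b} + a.X :: --a--▸ m0, --a--▸ m1
  m1 = b.0\{b} :: --b--▸ m2
  m2 = 0\{b} :: deadlocked
Reachable graph of Q (4 states):
  n0 = rec X. a.b.0\{b} + a.X + b.0 :: --a--▸ n0, --a--▸ n1, --b--▸ n2
  n1 = b.0\{b} :: --b--▸ n3
  n2 = 0 :: deadlocked
  n3 = 0\{b} :: deadlocked
Bisimilarity quotient blocks:
  B0 = {m0}
  B1 = {m1, n1}
  B2 = {m2, n2, n3}
  B3 = {n0}
m0 ∈ B0, n0 ∈ B3 → different blocks

NO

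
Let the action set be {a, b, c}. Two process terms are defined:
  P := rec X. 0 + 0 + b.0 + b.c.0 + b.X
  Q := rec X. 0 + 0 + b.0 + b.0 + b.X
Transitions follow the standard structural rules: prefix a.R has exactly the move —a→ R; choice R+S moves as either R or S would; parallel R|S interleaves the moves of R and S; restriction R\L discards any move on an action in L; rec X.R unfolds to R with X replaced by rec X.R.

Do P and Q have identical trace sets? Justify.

NO — witness ⟨bc⟩

LTS(P): 3 reachable states
  s0 = rec X. 0 + 0 + b.0 + b.c.0 + b.X → -b-> s0, -b-> s1, -b-> s2
  s1 = 0 → (no moves)
  s2 = c.0 → -c-> s1
LTS(Q): 2 reachable states
  t0 = rec X. 0 + 0 + b.0 + b.0 + b.X → -b-> t0, -b-> t1
  t1 = 0 → (no moves)
Trace ⟨bc⟩ through P, begin at {s0}:
  step 1 (b): {s0, s1, s2}
  step 2 (c): {s1}
  — P admits the full trace.
Trace ⟨bc⟩ through Q, begin at {t0}:
  step 1 (b): {t0, t1}
  step 2 (c): no successor for Q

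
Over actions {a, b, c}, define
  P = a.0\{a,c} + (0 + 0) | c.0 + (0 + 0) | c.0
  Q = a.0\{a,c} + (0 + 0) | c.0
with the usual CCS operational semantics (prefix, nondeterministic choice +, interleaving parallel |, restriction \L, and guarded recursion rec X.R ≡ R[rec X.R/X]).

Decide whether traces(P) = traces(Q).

LTS(P): 3 reachable states
  m0 = a.0\{a,c} + (0 + 0) | c.0 + (0 + 0) | c.0 has moves ··a··> m1, ··c··> m2
  m1 = 0\{a,c} has moves deadlocked
  m2 = (0 + 0) | 0 has moves deadlocked
LTS(Q): 3 reachable states
  n0 = a.0\{a,c} + (0 + 0) | c.0 has moves ··a··> n1, ··c··> n2
  n1 = 0\{a,c} has moves deadlocked
  n2 = (0 + 0) | 0 has moves deadlocked
Coarsest stable partition (strong bisimilarity classes):
  B0 = {m0, n0}
  B1 = {m1, m2, n1, n2}
m0 ∈ B0, n0 ∈ B0 → same block
Bisimilar ⇒ trace-equivalent.

YES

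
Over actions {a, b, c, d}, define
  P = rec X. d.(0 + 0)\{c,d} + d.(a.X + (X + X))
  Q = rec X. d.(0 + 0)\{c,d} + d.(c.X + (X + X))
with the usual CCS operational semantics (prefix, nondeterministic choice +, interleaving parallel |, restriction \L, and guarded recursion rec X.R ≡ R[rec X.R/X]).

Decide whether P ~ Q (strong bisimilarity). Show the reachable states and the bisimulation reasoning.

P ≁ Q

P's transition system — 3 states:
  s0 = rec X. d.(0 + 0)\{c,d} + d.(a.X + (X + X)) → -d-> s1, -d-> s2
  s1 = (0 + 0)\{c,d} → stopped
  s2 = a.(rec X. d.(0 + 0)\{c,d} + d.(a.X + (X + X))) + ((rec X. d.(0 + 0)\{c,d} + d.(a.X + (X + X))) + (rec X. d.(0 + 0)\{c,d} + d.(a.X + (X + X)))) → -a-> s0, -d-> s1, -d-> s2
Q's transition system — 3 states:
  t0 = rec X. d.(0 + 0)\{c,d} + d.(c.X + (X + X)) → -d-> t1, -d-> t2
  t1 = (0 + 0)\{c,d} → stopped
  t2 = c.(rec X. d.(0 + 0)\{c,d} + d.(c.X + (X + X))) + ((rec X. d.(0 + 0)\{c,d} + d.(c.X + (X + X))) + (rec X. d.(0 + 0)\{c,d} + d.(c.X + (X + X)))) → -c-> t0, -d-> t1, -d-> t2
Coarsest stable partition (strong bisimilarity classes):
  B0 = {s0}
  B1 = {s2}
  B2 = {s1, t1}
  B3 = {t0}
  B4 = {t2}
s0 ∈ B0, t0 ∈ B3 → different blocks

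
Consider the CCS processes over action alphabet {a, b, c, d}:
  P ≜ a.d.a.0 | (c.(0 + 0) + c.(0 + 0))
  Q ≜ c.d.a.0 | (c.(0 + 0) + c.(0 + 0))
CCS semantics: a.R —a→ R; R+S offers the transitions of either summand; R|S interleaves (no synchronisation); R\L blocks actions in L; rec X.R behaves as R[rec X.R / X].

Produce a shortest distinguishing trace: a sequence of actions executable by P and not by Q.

a

Reachable graph of P (8 states):
  p0 = a.d.a.0 | (c.(0 + 0) + c.(0 + 0)) has moves -a-> p1, -c-> p2
  p1 = d.a.0 | (c.(0 + 0) + c.(0 + 0)) has moves -c-> p3, -d-> p4
  p2 = a.d.a.0 | (0 + 0) has moves -a-> p3
  p3 = d.a.0 | (0 + 0) has moves -d-> p5
  p4 = a.0 | (c.(0 + 0) + c.(0 + 0)) has moves -a-> p6, -c-> p5
  p5 = a.0 | (0 + 0) has moves -a-> p7
  p6 = 0 | (c.(0 + 0) + c.(0 + 0)) has moves -c-> p7
  p7 = 0 | (0 + 0) has moves deadlocked
Reachable graph of Q (8 states):
  q0 = c.d.a.0 | (c.(0 + 0) + c.(0 + 0)) has moves -c-> q1, -c-> q2
  q1 = c.d.a.0 | (0 + 0) has moves -c-> q3
  q2 = d.a.0 | (c.(0 + 0) + c.(0 + 0)) has moves -c-> q3, -d-> q4
  q3 = d.a.0 | (0 + 0) has moves -d-> q5
  q4 = a.0 | (c.(0 + 0) + c.(0 + 0)) has moves -a-> q6, -c-> q5
  q5 = a.0 | (0 + 0) has moves -a-> q7
  q6 = 0 | (c.(0 + 0) + c.(0 + 0)) has moves -c-> q7
  q7 = 0 | (0 + 0) has moves deadlocked
Run σ = ⟨a⟩ on P: start {p0}
  step 1 (a): {p1}
  ✓ P
Run σ = ⟨a⟩ on Q: start {q0}
  step 1 (a): ∅  — Q cannot continue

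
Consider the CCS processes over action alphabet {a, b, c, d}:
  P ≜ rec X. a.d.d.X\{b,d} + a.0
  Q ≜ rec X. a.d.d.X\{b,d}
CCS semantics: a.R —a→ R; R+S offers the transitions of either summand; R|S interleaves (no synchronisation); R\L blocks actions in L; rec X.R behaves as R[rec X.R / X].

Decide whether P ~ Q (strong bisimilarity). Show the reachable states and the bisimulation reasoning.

P's transition system — 7 states:
  m0 = rec X. a.d.d.X\{b,d} + a.0 → ··a··> m1, ··a··> m2
  m1 = 0 → (no moves)
  m2 = d.d.(rec X. a.d.d.X\{b,d} + a.0)\{b,d} → ··d··> m3
  m3 = d.(rec X. a.d.d.X\{b,d} + a.0)\{b,d} → ··d··> m4
  m4 = (rec X. a.d.d.X\{b,d} + a.0)\{b,d} → ··a··> m5, ··a··> m6
  m5 = (d.d.(rec X. a.d.d.X\{b,d} + a.0)\{b,d})\{b,d} → (no moves)
  m6 = 0\{b,d} → (no moves)
Q's transition system — 5 states:
  n0 = rec X. a.d.d.X\{b,d} → ··a··> n1
  n1 = d.d.(rec X. a.d.d.X\{b,d})\{b,d} → ··d··> n2
  n2 = d.(rec X. a.d.d.X\{b,d})\{b,d} → ··d··> n3
  n3 = (rec X. a.d.d.X\{b,d})\{b,d} → ··a··> n4
  n4 = (d.d.(rec X. a.d.d.X\{b,d})\{b,d})\{b,d} → (no moves)
Partition-refinement fixed point:
  B0 = {m0}
  B1 = {m1, m5, m6, n4}
  B2 = {m2, n1}
  B3 = {m3, n2}
  B4 = {m4, n3}
  B5 = {n0}
m0 ∈ B0, n0 ∈ B5 → different blocks

P ≁ Q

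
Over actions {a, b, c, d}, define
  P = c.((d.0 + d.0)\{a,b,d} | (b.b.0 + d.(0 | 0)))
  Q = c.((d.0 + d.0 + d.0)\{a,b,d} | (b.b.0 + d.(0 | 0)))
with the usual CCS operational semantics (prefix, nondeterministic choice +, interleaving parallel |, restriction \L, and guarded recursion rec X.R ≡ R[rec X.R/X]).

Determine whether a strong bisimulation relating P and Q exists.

Reachable graph of P (5 states):
  u0 = c.((d.0 + d.0)\{a,b,d} | (b.b.0 + d.(0 | 0))) :: -c-> u1
  u1 = (d.0 + d.0)\{a,b,d} | (b.b.0 + d.(0 | 0)) :: -b-> u2, -d-> u3
  u2 = (d.0 + d.0)\{a,b,d} | b.0 :: -b-> u4
  u3 = (d.0 + d.0)\{a,b,d} | (0 | 0) :: (no moves)
  u4 = (d.0 + d.0)\{a,b,d} | 0 :: (no moves)
Reachable graph of Q (5 states):
  v0 = c.((d.0 + d.0 + d.0)\{a,b,d} | (b.b.0 + d.(0 | 0))) :: -c-> v1
  v1 = (d.0 + d.0 + d.0)\{a,b,d} | (b.b.0 + d.(0 | 0)) :: -b-> v2, -d-> v3
  v2 = (d.0 + d.0 + d.0)\{a,b,d} | b.0 :: -b-> v4
  v3 = (d.0 + d.0 + d.0)\{a,b,d} | (0 | 0) :: (no moves)
  v4 = (d.0 + d.0 + d.0)\{a,b,d} | 0 :: (no moves)
Partition-refinement fixed point:
  B0 = {u0, v0}
  B1 = {u1, v1}
  B2 = {u2, v2}
  B3 = {u3, u4, v3, v4}
u0 ∈ B0, v0 ∈ B0 → same block

YES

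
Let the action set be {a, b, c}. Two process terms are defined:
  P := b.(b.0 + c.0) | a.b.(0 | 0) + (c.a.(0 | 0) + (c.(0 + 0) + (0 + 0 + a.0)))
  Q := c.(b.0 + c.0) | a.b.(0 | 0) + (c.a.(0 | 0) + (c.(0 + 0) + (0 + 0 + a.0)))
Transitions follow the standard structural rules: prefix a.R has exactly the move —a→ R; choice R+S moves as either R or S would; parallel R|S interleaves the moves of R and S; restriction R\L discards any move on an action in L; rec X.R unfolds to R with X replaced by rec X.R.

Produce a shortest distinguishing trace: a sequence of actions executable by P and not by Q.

b

Reachable graph of P (13 states):
  u0 = b.(b.0 + c.0) | a.b.(0 | 0) + (c.a.(0 | 0) + (c.(0 + 0) + (0 + 0 + a.0))) :: -a-> u1, -a-> u2, -b-> u3, -c-> u4, -c-> u5
  u1 = 0 :: ∅
  u2 = b.(b.0 + c.0) | b.(0 | 0) :: -b-> u6, -b-> u7
  u3 = (b.0 + c.0) | a.b.(0 | 0) :: -a-> u6, -b-> u8, -c-> u8
  u4 = 0 + 0 :: ∅
  u5 = a.(0 | 0) :: -a-> u9
  u6 = (b.0 + c.0) | b.(0 | 0) :: -b-> u10, -b-> u11, -c-> u11
  u7 = b.(b.0 + c.0) | (0 | 0) :: -b-> u10
  u8 = 0 | a.b.(0 | 0) :: -a-> u11
  u9 = 0 | 0 :: ∅
  u10 = (b.0 + c.0) | (0 | 0) :: -b-> u12, -c-> u12
  u11 = 0 | b.(0 | 0) :: -b-> u12
  u12 = 0 | (0 | 0) :: ∅
Reachable graph of Q (13 states):
  v0 = c.(b.0 + c.0) | a.b.(0 | 0) + (c.a.(0 | 0) + (c.(0 + 0) + (0 + 0 + a.0))) :: -a-> v1, -a-> v2, -c-> v3, -c-> v4, -c-> v5
  v1 = 0 :: ∅
  v2 = c.(b.0 + c.0) | b.(0 | 0) :: -b-> v6, -c-> v7
  v3 = (b.0 + c.0) | a.b.(0 | 0) :: -a-> v7, -b-> v8, -c-> v8
  v4 = 0 + 0 :: ∅
  v5 = a.(0 | 0) :: -a-> v9
  v6 = c.(b.0 + c.0) | (0 | 0) :: -c-> v10
  v7 = (b.0 + c.0) | b.(0 | 0) :: -b-> v10, -b-> v11, -c-> v11
  v8 = 0 | a.b.(0 | 0) :: -a-> v11
  v9 = 0 | 0 :: ∅
  v10 = (b.0 + c.0) | (0 | 0) :: -b-> v12, -c-> v12
  v11 = 0 | b.(0 | 0) :: -b-> v12
  v12 = 0 | (0 | 0) :: ∅
Run σ = ⟨b⟩ on P: start {u0}
  step 1 (b): {u3}
  ✓ P
Run σ = ⟨b⟩ on Q: start {v0}
  step 1 (b): ∅ (Q stuck)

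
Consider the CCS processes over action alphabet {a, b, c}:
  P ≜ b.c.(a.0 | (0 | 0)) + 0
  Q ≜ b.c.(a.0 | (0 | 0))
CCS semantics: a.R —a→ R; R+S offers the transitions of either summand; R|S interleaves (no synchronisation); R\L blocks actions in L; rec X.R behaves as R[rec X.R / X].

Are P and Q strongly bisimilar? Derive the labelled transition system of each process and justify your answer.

bisimilar

Reachable graph of P (4 states):
  m0 = b.c.(a.0 | (0 | 0)) + 0 ⊢ --b--▸ m1
  m1 = c.(a.0 | (0 | 0)) ⊢ --c--▸ m2
  m2 = a.0 | (0 | 0) ⊢ --a--▸ m3
  m3 = 0 | (0 | 0) ⊢ deadlocked
Reachable graph of Q (4 states):
  n0 = b.c.(a.0 | (0 | 0)) ⊢ --b--▸ n1
  n1 = c.(a.0 | (0 | 0)) ⊢ --c--▸ n2
  n2 = a.0 | (0 | 0) ⊢ --a--▸ n3
  n3 = 0 | (0 | 0) ⊢ deadlocked
Bisimilarity quotient blocks:
  B0 = {m0, n0}
  B1 = {m1, n1}
  B2 = {m2, n2}
  B3 = {m3, n3}
m0 ∈ B0, n0 ∈ B0 → same block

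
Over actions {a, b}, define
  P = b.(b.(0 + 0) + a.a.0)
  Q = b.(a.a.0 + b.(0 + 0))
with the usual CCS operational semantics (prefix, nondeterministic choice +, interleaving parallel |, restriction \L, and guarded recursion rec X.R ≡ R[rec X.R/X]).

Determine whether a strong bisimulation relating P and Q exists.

YES

Reachable graph of P (5 states):
  p0 = b.(b.(0 + 0) + a.a.0) ⊢ =b=> p1
  p1 = b.(0 + 0) + a.a.0 ⊢ =a=> p2, =b=> p3
  p2 = a.0 ⊢ =a=> p4
  p3 = 0 + 0 ⊢ (no moves)
  p4 = 0 ⊢ (no moves)
Reachable graph of Q (5 states):
  q0 = b.(a.a.0 + b.(0 + 0)) ⊢ =b=> q1
  q1 = a.a.0 + b.(0 + 0) ⊢ =a=> q2, =b=> q3
  q2 = a.0 ⊢ =a=> q4
  q3 = 0 + 0 ⊢ (no moves)
  q4 = 0 ⊢ (no moves)
Bisimilarity quotient blocks:
  B0 = {p0, q0}
  B1 = {p1, q1}
  B2 = {p3, p4, q3, q4}
  B3 = {p2, q2}
p0 ∈ B0, q0 ∈ B0 → same block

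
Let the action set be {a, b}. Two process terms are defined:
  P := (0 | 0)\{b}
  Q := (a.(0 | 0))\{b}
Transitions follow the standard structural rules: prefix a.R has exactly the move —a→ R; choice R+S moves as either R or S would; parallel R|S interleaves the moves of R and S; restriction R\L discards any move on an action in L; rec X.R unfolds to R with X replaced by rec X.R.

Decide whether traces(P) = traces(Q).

LTS(P): 1 reachable states
  u0 = (0 | 0)\{b} has moves ∅
LTS(Q): 2 reachable states
  v0 = (a.(0 | 0))\{b} has moves --a--▸ v1
  v1 = (0 | 0)\{b} has moves ∅
Executing a from Q (initial set {v0}):
  after a @ step 1: {v1}
  ✓ Q
Executing a from P (initial set {u0}):
  after a @ step 1: ∅  — P cannot continue

trace-distinct — witness ⟨a⟩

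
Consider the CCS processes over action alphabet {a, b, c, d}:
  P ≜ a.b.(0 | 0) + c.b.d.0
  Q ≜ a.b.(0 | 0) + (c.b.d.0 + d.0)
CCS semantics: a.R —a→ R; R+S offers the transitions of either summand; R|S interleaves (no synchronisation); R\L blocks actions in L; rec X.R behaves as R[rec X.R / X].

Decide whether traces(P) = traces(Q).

P's transition system — 6 states:
  s0 = a.b.(0 | 0) + c.b.d.0 | -a-> s1, -c-> s2
  s1 = b.(0 | 0) | -b-> s3
  s2 = b.d.0 | -b-> s4
  s3 = 0 | 0 | deadlocked
  s4 = d.0 | -d-> s5
  s5 = 0 | deadlocked
Q's transition system — 6 states:
  t0 = a.b.(0 | 0) + (c.b.d.0 + d.0) | -a-> t1, -c-> t2, -d-> t3
  t1 = b.(0 | 0) | -b-> t4
  t2 = b.d.0 | -b-> t5
  t3 = 0 | deadlocked
  t4 = 0 | 0 | deadlocked
  t5 = d.0 | -d-> t3
Trace ⟨d⟩ through Q, begin at {t0}:
  step 1 (d): {t3}
  — Q admits the full trace.
Trace ⟨d⟩ through P, begin at {s0}:
  step 1 (d): ∅  — P cannot continue

NO — witness ⟨d⟩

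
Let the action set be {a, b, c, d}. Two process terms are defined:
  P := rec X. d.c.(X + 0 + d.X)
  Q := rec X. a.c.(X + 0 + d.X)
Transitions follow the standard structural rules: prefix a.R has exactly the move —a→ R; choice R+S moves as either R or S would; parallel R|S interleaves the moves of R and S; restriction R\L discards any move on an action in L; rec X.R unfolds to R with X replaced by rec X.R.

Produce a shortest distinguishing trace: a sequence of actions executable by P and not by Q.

LTS(P): 3 reachable states
  u0 = rec X. d.c.(X + 0 + d.X) ⊢ ··d··> u1
  u1 = c.((rec X. d.c.(X + 0 + d.X)) + 0 + d.(rec X. d.c.(X + 0 + d.X))) ⊢ ··c··> u2
  u2 = (rec X. d.c.(X + 0 + d.X)) + 0 + d.(rec X. d.c.(X + 0 + d.X)) ⊢ ··d··> u0, ··d··> u1
LTS(Q): 3 reachable states
  v0 = rec X. a.c.(X + 0 + d.X) ⊢ ··a··> v1
  v1 = c.((rec X. a.c.(X + 0 + d.X)) + 0 + d.(rec X. a.c.(X + 0 + d.X))) ⊢ ··c··> v2
  v2 = (rec X. a.c.(X + 0 + d.X)) + 0 + d.(rec X. a.c.(X + 0 + d.X)) ⊢ ··a··> v1, ··d··> v0
Trace ⟨d⟩ through P, begin at {u0}:
  step 1 (d): {u1}
  P completes σ.
Trace ⟨d⟩ through Q, begin at {v0}:
  step 1 (d): ∅  — Q cannot continue

d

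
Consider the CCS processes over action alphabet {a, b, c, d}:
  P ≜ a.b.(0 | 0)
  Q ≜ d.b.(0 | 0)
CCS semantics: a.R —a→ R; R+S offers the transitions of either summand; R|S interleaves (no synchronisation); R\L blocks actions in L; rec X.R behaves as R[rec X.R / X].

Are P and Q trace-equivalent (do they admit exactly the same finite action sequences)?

trace-distinct — witness ⟨a⟩

P's transition system — 3 states:
  p0 = a.b.(0 | 0) | ··a··> p1
  p1 = b.(0 | 0) | ··b··> p2
  p2 = 0 | 0 | deadlocked
Q's transition system — 3 states:
  q0 = d.b.(0 | 0) | ··d··> q1
  q1 = b.(0 | 0) | ··b··> q2
  q2 = 0 | 0 | deadlocked
Trace ⟨a⟩ through P, begin at {p0}:
  step 1 (a): {p1}
  ✓ P
Trace ⟨a⟩ through Q, begin at {q0}:
  step 1 (a): ∅ (Q stuck)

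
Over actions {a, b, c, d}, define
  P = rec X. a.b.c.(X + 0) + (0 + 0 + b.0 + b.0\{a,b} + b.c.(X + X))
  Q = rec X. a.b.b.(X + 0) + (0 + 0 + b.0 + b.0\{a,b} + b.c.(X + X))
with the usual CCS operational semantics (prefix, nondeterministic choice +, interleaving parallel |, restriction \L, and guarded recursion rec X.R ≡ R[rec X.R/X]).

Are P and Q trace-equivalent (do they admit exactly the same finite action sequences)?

Reachable graph of P (8 states):
  m0 = rec X. a.b.c.(X + 0) + (0 + 0 + b.0 + b.0\{a,b} + b.c.(X + X)) :: -a-> m1, -b-> m2, -b-> m3, -b-> m4
  m1 = b.c.((rec X. a.b.c.(X + 0) + (0 + 0 + b.0 + b.0\{a,b} + b.c.(X + X))) + 0) :: -b-> m5
  m2 = 0 :: ∅
  m3 = 0\{a,b} :: ∅
  m4 = c.((rec X. a.b.c.(X + 0) + (0 + 0 + b.0 + b.0\{a,b} + b.c.(X + X))) + (rec X. a.b.c.(X + 0) + (0 + 0 + b.0 + b.0\{a,b} + b.c.(X + X)))) :: -c-> m6
  m5 = c.((rec X. a.b.c.(X + 0) + (0 + 0 + b.0 + b.0\{a,b} + b.c.(X + X))) + 0) :: -c-> m7
  m6 = (rec X. a.b.c.(X + 0) + (0 + 0 + b.0 + b.0\{a,b} + b.c.(X + X))) + (rec X. a.b.c.(X + 0) + (0 + 0 + b.0 + b.0\{a,b} + b.c.(X + X))) :: -a-> m1, -b-> m2, -b-> m3, -b-> m4
  m7 = (rec X. a.b.c.(X + 0) + (0 + 0 + b.0 + b.0\{a,b} + b.c.(X + X))) + 0 :: -a-> m1, -b-> m2, -b-> m3, -b-> m4
Reachable graph of Q (8 states):
  n0 = rec X. a.b.b.(X + 0) + (0 + 0 + b.0 + b.0\{a,b} + b.c.(X + X)) :: -a-> n1, -b-> n2, -b-> n3, -b-> n4
  n1 = b.b.((rec X. a.b.b.(X + 0) + (0 + 0 + b.0 + b.0\{a,b} + b.c.(X + X))) + 0) :: -b-> n5
  n2 = 0 :: ∅
  n3 = 0\{a,b} :: ∅
  n4 = c.((rec X. a.b.b.(X + 0) + (0 + 0 + b.0 + b.0\{a,b} + b.c.(X + X))) + (rec X. a.b.b.(X + 0) + (0 + 0 + b.0 + b.0\{a,b} + b.c.(X + X)))) :: -c-> n6
  n5 = b.((rec X. a.b.b.(X + 0) + (0 + 0 + b.0 + b.0\{a,b} + b.c.(X + X))) + 0) :: -b-> n7
  n6 = (rec X. a.b.b.(X + 0) + (0 + 0 + b.0 + b.0\{a,b} + b.c.(X + X))) + (rec X. a.b.b.(X + 0) + (0 + 0 + b.0 + b.0\{a,b} + b.c.(X + X))) :: -a-> n1, -b-> n2, -b-> n3, -b-> n4
  n7 = (rec X. a.b.b.(X + 0) + (0 + 0 + b.0 + b.0\{a,b} + b.c.(X + X))) + 0 :: -a-> n1, -b-> n2, -b-> n3, -b-> n4
Run σ = ⟨abc⟩ on P: start {m0}
  [1] a ⇒ {m1}
  [2] b ⇒ {m5}
  [3] c ⇒ {m7}
  ✓ P
Run σ = ⟨abc⟩ on Q: start {n0}
  [1] a ⇒ {n1}
  [2] b ⇒ {n5}
  [3] c ⇒ ∅  — Q cannot continue

trace-distinct — witness ⟨abc⟩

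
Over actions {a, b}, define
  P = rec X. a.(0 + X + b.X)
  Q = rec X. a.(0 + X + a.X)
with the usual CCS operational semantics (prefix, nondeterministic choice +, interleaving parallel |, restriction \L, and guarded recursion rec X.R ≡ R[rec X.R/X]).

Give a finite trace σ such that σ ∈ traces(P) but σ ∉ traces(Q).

P's transition system — 2 states:
  u0 = rec X. a.(0 + X + b.X) | --a--▸ u1
  u1 = 0 + (rec X. a.(0 + X + b.X)) + b.(rec X. a.(0 + X + b.X)) | --a--▸ u1, --b--▸ u0
Q's transition system — 2 states:
  v0 = rec X. a.(0 + X + a.X) | --a--▸ v1
  v1 = 0 + (rec X. a.(0 + X + a.X)) + a.(rec X. a.(0 + X + a.X)) | --a--▸ v0, --a--▸ v1
Trace ⟨ab⟩ through P, begin at {u0}:
  step 1 (a): {u1}
  step 2 (b): {u0}
  — P admits the full trace.
Trace ⟨ab⟩ through Q, begin at {v0}:
  step 1 (a): {v1}
  step 2 (b): ∅ (Q stuck)

ab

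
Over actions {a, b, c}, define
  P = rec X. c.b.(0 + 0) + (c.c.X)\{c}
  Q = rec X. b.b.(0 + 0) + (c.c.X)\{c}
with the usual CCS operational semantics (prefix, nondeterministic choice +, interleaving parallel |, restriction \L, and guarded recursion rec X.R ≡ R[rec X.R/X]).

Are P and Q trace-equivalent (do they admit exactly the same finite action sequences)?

trace-distinct — witness ⟨c⟩

Reachable graph of P (3 states):
  u0 = rec X. c.b.(0 + 0) + (c.c.X)\{c} has moves -c-> u1
  u1 = b.(0 + 0) has moves -b-> u2
  u2 = 0 + 0 has moves ∅
Reachable graph of Q (3 states):
  v0 = rec X. b.b.(0 + 0) + (c.c.X)\{c} has moves -b-> v1
  v1 = b.(0 + 0) has moves -b-> v2
  v2 = 0 + 0 has moves ∅
Executing c from P (initial set {u0}):
  step 1 (c): {u1}
  P completes σ.
Executing c from Q (initial set {v0}):
  step 1 (c): no successor for Q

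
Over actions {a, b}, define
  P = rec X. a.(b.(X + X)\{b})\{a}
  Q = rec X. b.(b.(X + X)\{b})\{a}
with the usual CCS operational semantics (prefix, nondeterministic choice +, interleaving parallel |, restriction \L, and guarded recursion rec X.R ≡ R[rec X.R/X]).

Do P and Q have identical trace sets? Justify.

LTS(P): 3 reachable states
  p0 = rec X. a.(b.(X + X)\{b})\{a} has moves -a-> p1
  p1 = (b.((rec X. a.(b.(X + X)\{b})\{a}) + (rec X. a.(b.(X + X)\{b})\{a}))\{b})\{a} has moves -b-> p2
  p2 = ((rec X. a.(b.(X + X)\{b})\{a}) + (rec X. a.(b.(X + X)\{b})\{a}))\{b}\{a} has moves ·
LTS(Q): 3 reachable states
  q0 = rec X. b.(b.(X + X)\{b})\{a} has moves -b-> q1
  q1 = (b.((rec X. b.(b.(X + X)\{b})\{a}) + (rec X. b.(b.(X + X)\{b})\{a}))\{b})\{a} has moves -b-> q2
  q2 = ((rec X. b.(b.(X + X)\{b})\{a}) + (rec X. b.(b.(X + X)\{b})\{a}))\{b}\{a} has moves ·
Trace ⟨a⟩ through P, begin at {p0}:
  step 1 (a): {p1}
  — P admits the full trace.
Trace ⟨a⟩ through Q, begin at {q0}:
  step 1 (a): ∅  — Q cannot continue

trace-distinct — witness ⟨a⟩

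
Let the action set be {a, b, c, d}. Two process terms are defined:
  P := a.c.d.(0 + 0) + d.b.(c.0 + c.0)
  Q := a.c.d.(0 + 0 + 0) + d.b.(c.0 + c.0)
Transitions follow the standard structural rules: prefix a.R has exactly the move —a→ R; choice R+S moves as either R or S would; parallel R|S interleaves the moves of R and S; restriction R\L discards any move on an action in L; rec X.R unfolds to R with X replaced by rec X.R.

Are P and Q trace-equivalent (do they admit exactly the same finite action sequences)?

traces(P) = traces(Q)

Reachable graph of P (7 states):
  u0 = a.c.d.(0 + 0) + d.b.(c.0 + c.0) :: =a=> u1, =d=> u2
  u1 = c.d.(0 + 0) :: =c=> u3
  u2 = b.(c.0 + c.0) :: =b=> u4
  u3 = d.(0 + 0) :: =d=> u5
  u4 = c.0 + c.0 :: =c=> u6
  u5 = 0 + 0 :: stopped
  u6 = 0 :: stopped
Reachable graph of Q (7 states):
  v0 = a.c.d.(0 + 0 + 0) + d.b.(c.0 + c.0) :: =a=> v1, =d=> v2
  v1 = c.d.(0 + 0 + 0) :: =c=> v3
  v2 = b.(c.0 + c.0) :: =b=> v4
  v3 = d.(0 + 0 + 0) :: =d=> v5
  v4 = c.0 + c.0 :: =c=> v6
  v5 = 0 + 0 + 0 :: stopped
  v6 = 0 :: stopped
Coarsest stable partition (strong bisimilarity classes):
  B0 = {u0, v0}
  B1 = {u1, v1}
  B2 = {u3, v3}
  B3 = {u5, u6, v5, v6}
  B4 = {u2, v2}
  B5 = {u4, v4}
u0 ∈ B0, v0 ∈ B0 → same block
Bisimilar ⇒ trace-equivalent.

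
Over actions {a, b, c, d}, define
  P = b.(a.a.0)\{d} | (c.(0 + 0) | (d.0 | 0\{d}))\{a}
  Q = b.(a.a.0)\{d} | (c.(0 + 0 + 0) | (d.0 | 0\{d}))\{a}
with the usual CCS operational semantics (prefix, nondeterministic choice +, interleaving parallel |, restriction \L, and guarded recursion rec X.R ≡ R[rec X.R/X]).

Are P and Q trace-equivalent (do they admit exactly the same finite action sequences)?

LTS(P): 16 reachable states
  m0 = b.(a.a.0)\{d} | (c.(0 + 0) | (d.0 | 0\{d}))\{a} has moves =b=> m1, =c=> m2, =d=> m3
  m1 = (a.a.0)\{d} | (c.(0 + 0) | (d.0 | 0\{d}))\{a} has moves =a=> m4, =c=> m5, =d=> m6
  m2 = b.(a.a.0)\{d} | ((0 + 0) | (d.0 | 0\{d}))\{a} has moves =b=> m5, =d=> m7
  m3 = b.(a.a.0)\{d} | (c.(0 + 0) | (0 | 0\{d}))\{a} has moves =b=> m6, =c=> m7
  m4 = (a.0)\{d} | (c.(0 + 0) | (d.0 | 0\{d}))\{a} has moves =a=> m8, =c=> m9, =d=> m10
  m5 = (a.a.0)\{d} | ((0 + 0) | (d.0 | 0\{d}))\{a} has moves =a=> m9, =d=> m11
  m6 = (a.a.0)\{d} | (c.(0 + 0) | (0 | 0\{d}))\{a} has moves =a=> m10, =c=> m11
  m7 = b.(a.a.0)\{d} | ((0 + 0) | (0 | 0\{d}))\{a} has moves =b=> m11
  m8 = 0\{d} | (c.(0 + 0) | (d.0 | 0\{d}))\{a} has moves =c=> m12, =d=> m13
  m9 = (a.0)\{d} | ((0 + 0) | (d.0 | 0\{d}))\{a} has moves =a=> m12, =d=> m14
  m10 = (a.0)\{d} | (c.(0 + 0) | (0 | 0\{d}))\{a} has moves =a=> m13, =c=> m14
  m11 = (a.a.0)\{d} | ((0 + 0) | (0 | 0\{d}))\{a} has moves =a=> m14
  m12 = 0\{d} | ((0 + 0) | (d.0 | 0\{d}))\{a} has moves =d=> m15
  m13 = 0\{d} | (c.(0 + 0) | (0 | 0\{d}))\{a} has moves =c=> m15
  m14 = (a.0)\{d} | ((0 + 0) | (0 | 0\{d}))\{a} has moves =a=> m15
  m15 = 0\{d} | ((0 + 0) | (0 | 0\{d}))\{a} has moves ∅
LTS(Q): 16 reachable states
  n0 = b.(a.a.0)\{d} | (c.(0 + 0 + 0) | (d.0 | 0\{d}))\{a} has moves =b=> n1, =c=> n2, =d=> n3
  n1 = (a.a.0)\{d} | (c.(0 + 0 + 0) | (d.0 | 0\{d}))\{a} has moves =a=> n4, =c=> n5, =d=> n6
  n2 = b.(a.a.0)\{d} | ((0 + 0 + 0) | (d.0 | 0\{d}))\{a} has moves =b=> n5, =d=> n7
  n3 = b.(a.a.0)\{d} | (c.(0 + 0 + 0) | (0 | 0\{d}))\{a} has moves =b=> n6, =c=> n7
  n4 = (a.0)\{d} | (c.(0 + 0 + 0) | (d.0 | 0\{d}))\{a} has moves =a=> n8, =c=> n9, =d=> n10
  n5 = (a.a.0)\{d} | ((0 + 0 + 0) | (d.0 | 0\{d}))\{a} has moves =a=> n9, =d=> n11
  n6 = (a.a.0)\{d} | (c.(0 + 0 + 0) | (0 | 0\{d}))\{a} has moves =a=> n10, =c=> n11
  n7 = b.(a.a.0)\{d} | ((0 + 0 + 0) | (0 | 0\{d}))\{a} has moves =b=> n11
  n8 = 0\{d} | (c.(0 + 0 + 0) | (d.0 | 0\{d}))\{a} has moves =c=> n12, =d=> n13
  n9 = (a.0)\{d} | ((0 + 0 + 0) | (d.0 | 0\{d}))\{a} has moves =a=> n12, =d=> n14
  n10 = (a.0)\{d} | (c.(0 + 0 + 0) | (0 | 0\{d}))\{a} has moves =a=> n13, =c=> n14
  n11 = (a.a.0)\{d} | ((0 + 0 + 0) | (0 | 0\{d}))\{a} has moves =a=> n14
  n12 = 0\{d} | ((0 + 0 + 0) | (d.0 | 0\{d}))\{a} has moves =d=> n15
  n13 = 0\{d} | (c.(0 + 0 + 0) | (0 | 0\{d}))\{a} has moves =c=> n15
  n14 = (a.0)\{d} | ((0 + 0 + 0) | (0 | 0\{d}))\{a} has moves =a=> n15
  n15 = 0\{d} | ((0 + 0 + 0) | (0 | 0\{d}))\{a} has moves ∅
Bisimilarity quotient blocks:
  B0 = {m0, n0}
  B1 = {m2, n2}
  B2 = {m5, n5}
  B3 = {m11, n11}
  B4 = {m14, n14}
  B5 = {m15, n15}
  B6 = {m9, n9}
  B7 = {m12, n12}
  B8 = {m7, n7}
  B9 = {m1, n1}
  B10 = {m4, n4}
  B11 = {m8, n8}
  B12 = {m13, n13}
  B13 = {m10, n10}
  B14 = {m6, n6}
  B15 = {m3, n3}
m0 ∈ B0, n0 ∈ B0 → same block
Bisimilar ⇒ trace-equivalent.

YES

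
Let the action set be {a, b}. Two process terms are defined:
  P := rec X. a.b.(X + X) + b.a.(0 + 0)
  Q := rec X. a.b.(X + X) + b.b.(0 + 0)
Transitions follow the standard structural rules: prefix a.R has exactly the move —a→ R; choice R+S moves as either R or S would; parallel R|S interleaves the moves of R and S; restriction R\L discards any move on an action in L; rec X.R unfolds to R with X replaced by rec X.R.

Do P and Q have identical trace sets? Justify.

traces(P) ≠ traces(Q) — witness ⟨ba⟩

Reachable graph of P (5 states):
  s0 = rec X. a.b.(X + X) + b.a.(0 + 0) has moves =a=> s1, =b=> s2
  s1 = b.((rec X. a.b.(X + X) + b.a.(0 + 0)) + (rec X. a.b.(X + X) + b.a.(0 + 0))) has moves =b=> s3
  s2 = a.(0 + 0) has moves =a=> s4
  s3 = (rec X. a.b.(X + X) + b.a.(0 + 0)) + (rec X. a.b.(X + X) + b.a.(0 + 0)) has moves =a=> s1, =b=> s2
  s4 = 0 + 0 has moves ·
Reachable graph of Q (5 states):
  t0 = rec X. a.b.(X + X) + b.b.(0 + 0) has moves =a=> t1, =b=> t2
  t1 = b.((rec X. a.b.(X + X) + b.b.(0 + 0)) + (rec X. a.b.(X + X) + b.b.(0 + 0))) has moves =b=> t3
  t2 = b.(0 + 0) has moves =b=> t4
  t3 = (rec X. a.b.(X + X) + b.b.(0 + 0)) + (rec X. a.b.(X + X) + b.b.(0 + 0)) has moves =a=> t1, =b=> t2
  t4 = 0 + 0 has moves ·
Executing ba from P (initial set {s0}):
  step 1 (b): {s2}
  step 2 (a): {s4}
  P completes σ.
Executing ba from Q (initial set {t0}):
  step 1 (b): {t2}
  step 2 (a): ∅  — Q cannot continue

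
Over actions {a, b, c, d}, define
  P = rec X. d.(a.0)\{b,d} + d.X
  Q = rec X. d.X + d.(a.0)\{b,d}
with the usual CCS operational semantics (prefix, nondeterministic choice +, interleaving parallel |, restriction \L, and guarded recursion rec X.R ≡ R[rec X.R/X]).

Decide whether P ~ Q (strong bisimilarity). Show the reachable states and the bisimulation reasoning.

bisimilar

P's transition system — 3 states:
  p0 = rec X. d.(a.0)\{b,d} + d.X :: -d-> p0, -d-> p1
  p1 = (a.0)\{b,d} :: -a-> p2
  p2 = 0\{b,d} :: (no moves)
Q's transition system — 3 states:
  q0 = rec X. d.X + d.(a.0)\{b,d} :: -d-> q0, -d-> q1
  q1 = (a.0)\{b,d} :: -a-> q2
  q2 = 0\{b,d} :: (no moves)
Bisimilarity quotient blocks:
  B0 = {p0, q0}
  B1 = {p1, q1}
  B2 = {p2, q2}
p0 ∈ B0, q0 ∈ B0 → same block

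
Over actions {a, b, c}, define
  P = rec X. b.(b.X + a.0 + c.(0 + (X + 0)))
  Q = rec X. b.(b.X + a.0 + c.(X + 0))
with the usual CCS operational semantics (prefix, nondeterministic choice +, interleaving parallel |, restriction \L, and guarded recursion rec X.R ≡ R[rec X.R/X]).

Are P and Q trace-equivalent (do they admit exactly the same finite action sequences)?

P's transition system — 4 states:
  s0 = rec X. b.(b.X + a.0 + c.(0 + (X + 0))) → ··b··> s1
  s1 = b.(rec X. b.(b.X + a.0 + c.(0 + (X + 0)))) + a.0 + c.(0 + ((rec X. b.(b.X + a.0 + c.(0 + (X + 0)))) + 0)) → ··a··> s2, ··b··> s0, ··c··> s3
  s2 = 0 → ∅
  s3 = 0 + ((rec X. b.(b.X + a.0 + c.(0 + (X + 0)))) + 0) → ··b··> s1
Q's transition system — 4 states:
  t0 = rec X. b.(b.X + a.0 + c.(X + 0)) → ··b··> t1
  t1 = b.(rec X. b.(b.X + a.0 + c.(X + 0))) + a.0 + c.((rec X. b.(b.X + a.0 + c.(X + 0))) + 0) → ··a··> t2, ··b··> t0, ··c··> t3
  t2 = 0 → ∅
  t3 = (rec X. b.(b.X + a.0 + c.(X + 0))) + 0 → ··b··> t1
Bisimilarity quotient blocks:
  B0 = {s0, s3, t0, t3}
  B1 = {s1, t1}
  B2 = {s2, t2}
s0 ∈ B0, t0 ∈ B0 → same block
Bisimilar ⇒ trace-equivalent.

YES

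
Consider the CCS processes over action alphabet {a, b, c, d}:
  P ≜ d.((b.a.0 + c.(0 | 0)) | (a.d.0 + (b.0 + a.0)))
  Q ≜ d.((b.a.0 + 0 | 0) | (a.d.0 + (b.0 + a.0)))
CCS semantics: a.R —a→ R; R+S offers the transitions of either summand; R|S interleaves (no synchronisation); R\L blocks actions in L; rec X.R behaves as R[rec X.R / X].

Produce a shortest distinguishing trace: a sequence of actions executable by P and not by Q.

dc

P's transition system — 13 states:
  p0 = d.((b.a.0 + c.(0 | 0)) | (a.d.0 + (b.0 + a.0))) ⊢ =d=> p1
  p1 = (b.a.0 + c.(0 | 0)) | (a.d.0 + (b.0 + a.0)) ⊢ =a=> p2, =a=> p3, =b=> p2, =b=> p4, =c=> p5
  p2 = (b.a.0 + c.(0 | 0)) | 0 ⊢ =b=> p6, =c=> p7
  p3 = (b.a.0 + c.(0 | 0)) | d.0 ⊢ =b=> p8, =c=> p9, =d=> p2
  p4 = a.0 | (a.d.0 + (b.0 + a.0)) ⊢ =a=> p10, =a=> p6, =a=> p8, =b=> p6
  p5 = 0 | 0 | (a.d.0 + (b.0 + a.0)) ⊢ =a=> p7, =a=> p9, =b=> p7
  p6 = a.0 | 0 ⊢ =a=> p11
  p7 = 0 | 0 | 0 ⊢ ·
  p8 = a.0 | d.0 ⊢ =a=> p12, =d=> p6
  p9 = 0 | 0 | d.0 ⊢ =d=> p7
  p10 = 0 | (a.d.0 + (b.0 + a.0)) ⊢ =a=> p11, =a=> p12, =b=> p11
  p11 = 0 | 0 ⊢ ·
  p12 = 0 | d.0 ⊢ =d=> p11
Q's transition system — 10 states:
  q0 = d.((b.a.0 + 0 | 0) | (a.d.0 + (b.0 + a.0))) ⊢ =d=> q1
  q1 = (b.a.0 + 0 | 0) | (a.d.0 + (b.0 + a.0)) ⊢ =a=> q2, =a=> q3, =b=> q2, =b=> q4
  q2 = (b.a.0 + 0 | 0) | 0 ⊢ =b=> q5
  q3 = (b.a.0 + 0 | 0) | d.0 ⊢ =b=> q6, =d=> q2
  q4 = a.0 | (a.d.0 + (b.0 + a.0)) ⊢ =a=> q5, =a=> q6, =a=> q7, =b=> q5
  q5 = a.0 | 0 ⊢ =a=> q8
  q6 = a.0 | d.0 ⊢ =a=> q9, =d=> q5
  q7 = 0 | (a.d.0 + (b.0 + a.0)) ⊢ =a=> q8, =a=> q9, =b=> q8
  q8 = 0 | 0 ⊢ ·
  q9 = 0 | d.0 ⊢ =d=> q8
Trace ⟨dc⟩ through P, begin at {p0}:
  after d @ step 1: {p1}
  after c @ step 2: {p5}
  P completes σ.
Trace ⟨dc⟩ through Q, begin at {q0}:
  after d @ step 1: {q1}
  after c @ step 2: ∅ (Q stuck)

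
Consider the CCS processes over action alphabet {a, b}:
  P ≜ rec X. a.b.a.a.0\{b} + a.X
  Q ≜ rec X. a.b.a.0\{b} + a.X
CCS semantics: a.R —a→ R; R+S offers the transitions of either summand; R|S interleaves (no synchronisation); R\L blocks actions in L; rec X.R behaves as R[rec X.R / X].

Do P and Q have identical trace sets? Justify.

LTS(P): 5 reachable states
  m0 = rec X. a.b.a.a.0\{b} + a.X :: =a=> m0, =a=> m1
  m1 = b.a.a.0\{b} :: =b=> m2
  m2 = a.a.0\{b} :: =a=> m3
  m3 = a.0\{b} :: =a=> m4
  m4 = 0\{b} :: stopped
LTS(Q): 4 reachable states
  n0 = rec X. a.b.a.0\{b} + a.X :: =a=> n0, =a=> n1
  n1 = b.a.0\{b} :: =b=> n2
  n2 = a.0\{b} :: =a=> n3
  n3 = 0\{b} :: stopped
Trace ⟨abaa⟩ through P, begin at {m0}:
  [1] a ⇒ {m0, m1}
  [2] b ⇒ {m2}
  [3] a ⇒ {m3}
  [4] a ⇒ {m4}
  — P admits the full trace.
Trace ⟨abaa⟩ through Q, begin at {n0}:
  [1] a ⇒ {n0, n1}
  [2] b ⇒ {n2}
  [3] a ⇒ {n3}
  [4] a ⇒ ∅  — Q cannot continue

trace-distinct — witness ⟨abaa⟩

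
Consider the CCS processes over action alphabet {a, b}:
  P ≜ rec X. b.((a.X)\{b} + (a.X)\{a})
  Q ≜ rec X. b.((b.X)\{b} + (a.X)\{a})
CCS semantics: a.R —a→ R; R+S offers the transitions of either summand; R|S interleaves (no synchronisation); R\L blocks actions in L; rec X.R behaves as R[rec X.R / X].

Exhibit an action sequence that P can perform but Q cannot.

ba

LTS(P): 3 reachable states
  m0 = rec X. b.((a.X)\{b} + (a.X)\{a}) ⊢ =b=> m1
  m1 = (a.(rec X. b.((a.X)\{b} + (a.X)\{a})))\{b} + (a.(rec X. b.((a.X)\{b} + (a.X)\{a})))\{a} ⊢ =a=> m2
  m2 = (rec X. b.((a.X)\{b} + (a.X)\{a}))\{b} ⊢ deadlocked
LTS(Q): 2 reachable states
  n0 = rec X. b.((b.X)\{b} + (a.X)\{a}) ⊢ =b=> n1
  n1 = (b.(rec X. b.((b.X)\{b} + (a.X)\{a})))\{b} + (a.(rec X. b.((b.X)\{b} + (a.X)\{a})))\{a} ⊢ deadlocked
Executing ba from P (initial set {m0}):
  [1] b ⇒ {m1}
  [2] a ⇒ {m2}
  — P admits the full trace.
Executing ba from Q (initial set {n0}):
  [1] b ⇒ {n1}
  [2] a ⇒ ∅  — Q cannot continue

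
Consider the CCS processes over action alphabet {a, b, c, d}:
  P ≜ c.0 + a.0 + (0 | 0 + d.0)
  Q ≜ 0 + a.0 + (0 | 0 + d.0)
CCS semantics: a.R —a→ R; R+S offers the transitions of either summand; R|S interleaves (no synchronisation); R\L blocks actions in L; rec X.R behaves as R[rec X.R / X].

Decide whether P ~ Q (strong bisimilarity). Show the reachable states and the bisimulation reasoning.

P ≁ Q

LTS(P): 2 reachable states
  s0 = c.0 + a.0 + (0 | 0 + d.0) ⊢ =a=> s1, =c=> s1, =d=> s1
  s1 = 0 ⊢ (no moves)
LTS(Q): 2 reachable states
  t0 = 0 + a.0 + (0 | 0 + d.0) ⊢ =a=> t1, =d=> t1
  t1 = 0 ⊢ (no moves)
Bisimilarity quotient blocks:
  B0 = {s0}
  B1 = {s1, t1}
  B2 = {t0}
s0 ∈ B0, t0 ∈ B2 → different blocks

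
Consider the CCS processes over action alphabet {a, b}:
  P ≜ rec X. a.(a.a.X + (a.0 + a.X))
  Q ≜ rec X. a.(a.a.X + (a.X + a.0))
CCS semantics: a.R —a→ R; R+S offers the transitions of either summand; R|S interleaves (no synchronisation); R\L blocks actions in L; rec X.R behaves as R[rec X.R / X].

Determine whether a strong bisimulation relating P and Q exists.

bisimilar

Reachable graph of P (4 states):
  m0 = rec X. a.(a.a.X + (a.0 + a.X)) :: =a=> m1
  m1 = a.a.(rec X. a.(a.a.X + (a.0 + a.X))) + (a.0 + a.(rec X. a.(a.a.X + (a.0 + a.X)))) :: =a=> m0, =a=> m2, =a=> m3
  m2 = 0 :: deadlocked
  m3 = a.(rec X. a.(a.a.X + (a.0 + a.X))) :: =a=> m0
Reachable graph of Q (4 states):
  n0 = rec X. a.(a.a.X + (a.X + a.0)) :: =a=> n1
  n1 = a.a.(rec X. a.(a.a.X + (a.X + a.0))) + (a.(rec X. a.(a.a.X + (a.X + a.0))) + a.0) :: =a=> n0, =a=> n2, =a=> n3
  n2 = 0 :: deadlocked
  n3 = a.(rec X. a.(a.a.X + (a.X + a.0))) :: =a=> n0
Partition-refinement fixed point:
  B0 = {m0, n0}
  B1 = {m1, n1}
  B2 = {m2, n2}
  B3 = {m3, n3}
m0 ∈ B0, n0 ∈ B0 → same block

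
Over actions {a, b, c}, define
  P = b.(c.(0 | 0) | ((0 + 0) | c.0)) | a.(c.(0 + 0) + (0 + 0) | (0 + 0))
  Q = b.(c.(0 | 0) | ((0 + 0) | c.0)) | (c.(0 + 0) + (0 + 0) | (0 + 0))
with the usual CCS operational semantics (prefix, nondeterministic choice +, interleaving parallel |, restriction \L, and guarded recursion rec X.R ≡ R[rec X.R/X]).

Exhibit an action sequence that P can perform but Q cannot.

P's transition system — 15 states:
  m0 = b.(c.(0 | 0) | ((0 + 0) | c.0)) | a.(c.(0 + 0) + (0 + 0) | (0 + 0)) → ··a··> m1, ··b··> m2
  m1 = b.(c.(0 | 0) | ((0 + 0) | c.0)) | (c.(0 + 0) + (0 + 0) | (0 + 0)) → ··b··> m3, ··c··> m4
  m2 = c.(0 | 0) | ((0 + 0) | c.0) | a.(c.(0 + 0) + (0 + 0) | (0 + 0)) → ··a··> m3, ··c··> m5, ··c··> m6
  m3 = c.(0 | 0) | ((0 + 0) | c.0) | (c.(0 + 0) + (0 + 0) | (0 + 0)) → ··c··> m7, ··c··> m8, ··c··> m9
  m4 = b.(c.(0 | 0) | ((0 + 0) | c.0)) | (0 + 0) → ··b··> m9
  m5 = 0 | 0 | ((0 + 0) | c.0) | a.(c.(0 + 0) + (0 + 0) | (0 + 0)) → ··a··> m7, ··c··> m10
  m6 = c.(0 | 0) | ((0 + 0) | 0) | a.(c.(0 + 0) + (0 + 0) | (0 + 0)) → ··a··> m8, ··c··> m10
  m7 = 0 | 0 | ((0 + 0) | c.0) | (c.(0 + 0) + (0 + 0) | (0 + 0)) → ··c··> m11, ··c··> m12
  m8 = c.(0 | 0) | ((0 + 0) | 0) | (c.(0 + 0) + (0 + 0) | (0 + 0)) → ··c··> m11, ··c··> m13
  m9 = c.(0 | 0) | ((0 + 0) | c.0) | (0 + 0) → ··c··> m12, ··c··> m13
  m10 = 0 | 0 | ((0 + 0) | 0) | a.(c.(0 + 0) + (0 + 0) | (0 + 0)) → ··a··> m11
  m11 = 0 | 0 | ((0 + 0) | 0) | (c.(0 + 0) + (0 + 0) | (0 + 0)) → ··c··> m14
  m12 = 0 | 0 | ((0 + 0) | c.0) | (0 + 0) → ··c··> m14
  m13 = c.(0 | 0) | ((0 + 0) | 0) | (0 + 0) → ··c··> m14
  m14 = 0 | 0 | ((0 + 0) | 0) | (0 + 0) → (no moves)
Q's transition system — 10 states:
  n0 = b.(c.(0 | 0) | ((0 + 0) | c.0)) | (c.(0 + 0) + (0 + 0) | (0 + 0)) → ··b··> n1, ··c··> n2
  n1 = c.(0 | 0) | ((0 + 0) | c.0) | (c.(0 + 0) + (0 + 0) | (0 + 0)) → ··c··> n3, ··c··> n4, ··c··> n5
  n2 = b.(c.(0 | 0) | ((0 + 0) | c.0)) | (0 + 0) → ··b··> n5
  n3 = 0 | 0 | ((0 + 0) | c.0) | (c.(0 + 0) + (0 + 0) | (0 + 0)) → ··c··> n6, ··c··> n7
  n4 = c.(0 | 0) | ((0 + 0) | 0) | (c.(0 + 0) + (0 + 0) | (0 + 0)) → ··c··> n6, ··c··> n8
  n5 = c.(0 | 0) | ((0 + 0) | c.0) | (0 + 0) → ··c··> n7, ··c··> n8
  n6 = 0 | 0 | ((0 + 0) | 0) | (c.(0 + 0) + (0 + 0) | (0 + 0)) → ··c··> n9
  n7 = 0 | 0 | ((0 + 0) | c.0) | (0 + 0) → ··c··> n9
  n8 = c.(0 | 0) | ((0 + 0) | 0) | (0 + 0) → ··c··> n9
  n9 = 0 | 0 | ((0 + 0) | 0) | (0 + 0) → (no moves)
Executing a from P (initial set {m0}):
  step 1 (a): {m1}
  ✓ P
Executing a from Q (initial set {n0}):
  step 1 (a): ∅ (Q stuck)

a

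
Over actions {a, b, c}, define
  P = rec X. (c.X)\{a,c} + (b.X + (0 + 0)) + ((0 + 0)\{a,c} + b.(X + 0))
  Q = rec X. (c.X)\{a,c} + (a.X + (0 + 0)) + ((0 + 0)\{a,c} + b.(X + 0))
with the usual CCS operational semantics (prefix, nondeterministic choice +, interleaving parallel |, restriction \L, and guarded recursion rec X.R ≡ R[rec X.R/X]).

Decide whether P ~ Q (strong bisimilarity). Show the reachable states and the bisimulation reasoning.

P's transition system — 2 states:
  m0 = rec X. (c.X)\{a,c} + (b.X + (0 + 0)) + ((0 + 0)\{a,c} + b.(X + 0)) :: =b=> m0, =b=> m1
  m1 = (rec X. (c.X)\{a,c} + (b.X + (0 + 0)) + ((0 + 0)\{a,c} + b.(X + 0))) + 0 :: =b=> m0, =b=> m1
Q's transition system — 2 states:
  n0 = rec X. (c.X)\{a,c} + (a.X + (0 + 0)) + ((0 + 0)\{a,c} + b.(X + 0)) :: =a=> n0, =b=> n1
  n1 = (rec X. (c.X)\{a,c} + (a.X + (0 + 0)) + ((0 + 0)\{a,c} + b.(X + 0))) + 0 :: =a=> n0, =b=> n1
Coarsest stable partition (strong bisimilarity classes):
  B0 = {m0, m1}
  B1 = {n0, n1}
m0 ∈ B0, n0 ∈ B1 → different blocks

NO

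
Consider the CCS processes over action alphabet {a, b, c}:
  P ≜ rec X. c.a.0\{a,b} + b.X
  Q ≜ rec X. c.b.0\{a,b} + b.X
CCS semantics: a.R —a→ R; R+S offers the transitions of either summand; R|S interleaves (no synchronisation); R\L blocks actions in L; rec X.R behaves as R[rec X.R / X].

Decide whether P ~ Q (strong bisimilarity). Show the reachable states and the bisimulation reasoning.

not bisimilar

Reachable graph of P (3 states):
  m0 = rec X. c.a.0\{a,b} + b.X has moves ··b··> m0, ··c··> m1
  m1 = a.0\{a,b} has moves ··a··> m2
  m2 = 0\{a,b} has moves deadlocked
Reachable graph of Q (3 states):
  n0 = rec X. c.b.0\{a,b} + b.X has moves ··b··> n0, ··c··> n1
  n1 = b.0\{a,b} has moves ··b··> n2
  n2 = 0\{a,b} has moves deadlocked
Partition-refinement fixed point:
  B0 = {m0}
  B1 = {m1}
  B2 = {m2, n2}
  B3 = {n0}
  B4 = {n1}
m0 ∈ B0, n0 ∈ B3 → different blocks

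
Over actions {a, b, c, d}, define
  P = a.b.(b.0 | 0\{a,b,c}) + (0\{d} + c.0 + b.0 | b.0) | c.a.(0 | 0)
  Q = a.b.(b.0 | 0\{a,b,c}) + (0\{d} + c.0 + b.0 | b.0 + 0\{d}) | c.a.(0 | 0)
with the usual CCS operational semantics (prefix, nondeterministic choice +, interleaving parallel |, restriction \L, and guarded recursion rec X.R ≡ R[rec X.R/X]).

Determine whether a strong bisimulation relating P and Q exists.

LTS(P): 18 reachable states
  u0 = a.b.(b.0 | 0\{a,b,c}) + (0\{d} + c.0 + b.0 | b.0) | c.a.(0 | 0) :: -a-> u1, -b-> u2, -b-> u3, -c-> u4, -c-> u5
  u1 = b.(b.0 | 0\{a,b,c}) :: -b-> u6
  u2 = 0 | b.0 | c.a.(0 | 0) :: -b-> u7, -c-> u8
  u3 = b.0 | 0 | c.a.(0 | 0) :: -b-> u7, -c-> u9
  u4 = (0\{d} + c.0 + b.0 | b.0) | a.(0 | 0) :: -a-> u10, -b-> u8, -b-> u9, -c-> u11
  u5 = 0 | c.a.(0 | 0) :: -c-> u11
  u6 = b.0 | 0\{a,b,c} :: -b-> u12
  u7 = 0 | 0 | c.a.(0 | 0) :: -c-> u13
  u8 = 0 | b.0 | a.(0 | 0) :: -a-> u14, -b-> u13
  u9 = b.0 | 0 | a.(0 | 0) :: -a-> u15, -b-> u13
  u10 = (0\{d} + c.0 + b.0 | b.0) | (0 | 0) :: -b-> u14, -b-> u15, -c-> u16
  u11 = 0 | a.(0 | 0) :: -a-> u16
  u12 = 0 | 0\{a,b,c} :: ·
  u13 = 0 | 0 | a.(0 | 0) :: -a-> u17
  u14 = 0 | b.0 | (0 | 0) :: -b-> u17
  u15 = b.0 | 0 | (0 | 0) :: -b-> u17
  u16 = 0 | (0 | 0) :: ·
  u17 = 0 | 0 | (0 | 0) :: ·
LTS(Q): 18 reachable states
  v0 = a.b.(b.0 | 0\{a,b,c}) + (0\{d} + c.0 + b.0 | b.0 + 0\{d}) | c.a.(0 | 0) :: -a-> v1, -b-> v2, -b-> v3, -c-> v4, -c-> v5
  v1 = b.(b.0 | 0\{a,b,c}) :: -b-> v6
  v2 = 0 | b.0 | c.a.(0 | 0) :: -b-> v7, -c-> v8
  v3 = b.0 | 0 | c.a.(0 | 0) :: -b-> v7, -c-> v9
  v4 = (0\{d} + c.0 + b.0 | b.0 + 0\{d}) | a.(0 | 0) :: -a-> v10, -b-> v8, -b-> v9, -c-> v11
  v5 = 0 | c.a.(0 | 0) :: -c-> v11
  v6 = b.0 | 0\{a,b,c} :: -b-> v12
  v7 = 0 | 0 | c.a.(0 | 0) :: -c-> v13
  v8 = 0 | b.0 | a.(0 | 0) :: -a-> v14, -b-> v13
  v9 = b.0 | 0 | a.(0 | 0) :: -a-> v15, -b-> v13
  v10 = (0\{d} + c.0 + b.0 | b.0 + 0\{d}) | (0 | 0) :: -b-> v14, -b-> v15, -c-> v16
  v11 = 0 | a.(0 | 0) :: -a-> v16
  v12 = 0 | 0\{a,b,c} :: ·
  v13 = 0 | 0 | a.(0 | 0) :: -a-> v17
  v14 = 0 | b.0 | (0 | 0) :: -b-> v17
  v15 = b.0 | 0 | (0 | 0) :: -b-> v17
  v16 = 0 | (0 | 0) :: ·
  v17 = 0 | 0 | (0 | 0) :: ·
Bisimilarity quotient blocks:
  B0 = {u0, v0}
  B1 = {u5, u7, v5, v7}
  B2 = {u11, u13, v11, v13}
  B3 = {u12, u16, u17, v12, v16, v17}
  B4 = {u4, v4}
  B5 = {u10, v10}
  B6 = {u14, u15, u6, v14, v15, v6}
  B7 = {u8, u9, v8, v9}
  B8 = {u2, u3, v2, v3}
  B9 = {u1, v1}
u0 ∈ B0, v0 ∈ B0 → same block

bisimilar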